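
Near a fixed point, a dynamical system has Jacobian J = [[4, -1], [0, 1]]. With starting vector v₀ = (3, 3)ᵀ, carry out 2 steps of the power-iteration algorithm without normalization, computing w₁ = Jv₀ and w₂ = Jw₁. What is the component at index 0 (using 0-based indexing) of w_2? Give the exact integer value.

33

w1 = Jv₀ = (4·3 + (-1)·3; 0·3 + 1·3) = (9, 3)
w2 = Jw1 = (4·9 + (-1)·3; 0·9 + 1·3) = (33, 3)
The requested component of w2 is 33.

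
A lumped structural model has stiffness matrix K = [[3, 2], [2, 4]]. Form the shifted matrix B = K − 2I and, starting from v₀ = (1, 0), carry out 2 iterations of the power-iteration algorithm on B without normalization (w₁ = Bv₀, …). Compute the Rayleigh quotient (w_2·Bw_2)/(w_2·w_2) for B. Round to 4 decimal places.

μ ≈ 3.5574

B = K − 2I has rows (1, 2); (2, 2)
w1 = Bv₀ = (1·1 + 2·0; 2·1 + 2·0) = (1, 2)
w2 = Bw1 = (1·1 + 2·2; 2·1 + 2·2) = (5, 6)
Bw2 = (17, 22)
w2·Bw2 = 217; w2·w2 = 61; μ ≈ 217/61 = 3.5574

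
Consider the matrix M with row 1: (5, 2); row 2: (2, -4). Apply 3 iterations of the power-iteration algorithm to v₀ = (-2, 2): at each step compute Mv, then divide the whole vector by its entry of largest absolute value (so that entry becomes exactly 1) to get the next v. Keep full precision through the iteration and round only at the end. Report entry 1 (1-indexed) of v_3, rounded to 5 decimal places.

Mv0 = (-6.000000, -12.000000); divide by -12.000000 → v1 = (0.500000, 1.000000)
Mv1 = (4.500000, -3.000000); divide by 4.500000 → v2 = (1.000000, -0.666667)
Mv2 = (3.666667, 4.666667); divide by 4.666667 → v3 = (0.785714, 1.000000)
Requested entry of v3: -198/-252 = 0.78571

0.78571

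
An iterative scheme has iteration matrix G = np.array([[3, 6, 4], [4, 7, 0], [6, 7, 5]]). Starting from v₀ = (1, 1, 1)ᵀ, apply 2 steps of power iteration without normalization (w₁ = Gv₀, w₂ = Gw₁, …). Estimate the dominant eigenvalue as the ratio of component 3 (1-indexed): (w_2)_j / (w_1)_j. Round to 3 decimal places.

13.611

w1 = Gv₀ = (3·1 + 6·1 + 4·1; 4·1 + 7·1 + 0·1; 6·1 + 7·1 + 5·1) = (13, 11, 18)
w2 = Gw1 = (3·13 + 6·11 + 4·18; 4·13 + 7·11 + 0·18; 6·13 + 7·11 + 5·18) = (177, 129, 245)
Ratio at component: 245 / 18 = 13.611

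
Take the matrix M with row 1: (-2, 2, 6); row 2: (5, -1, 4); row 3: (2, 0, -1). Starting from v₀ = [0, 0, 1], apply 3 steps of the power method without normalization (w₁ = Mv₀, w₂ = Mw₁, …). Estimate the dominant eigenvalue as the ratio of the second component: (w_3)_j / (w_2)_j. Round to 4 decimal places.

w1 = Mv₀ = ((-2)·0 + 2·0 + 6·1; 5·0 + (-1)·0 + 4·1; 2·0 + 0·0 + (-1)·1) = (6, 4, -1)
w2 = Mw1 = ((-2)·6 + 2·4 + 6·(-1); 5·6 + (-1)·4 + 4·(-1); 2·6 + 0·4 + (-1)·(-1)) = (-10, 22, 13)
w3 = Mw2 = (142, -20, -33)
Ratio at component: -20 / 22 = -0.9091

-0.9091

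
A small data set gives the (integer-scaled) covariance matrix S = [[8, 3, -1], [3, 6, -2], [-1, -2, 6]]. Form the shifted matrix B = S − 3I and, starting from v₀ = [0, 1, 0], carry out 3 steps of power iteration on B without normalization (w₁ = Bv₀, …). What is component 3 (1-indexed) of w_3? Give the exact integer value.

-115

B = S − 3I has rows (5, 3, -1); (3, 3, -2); (-1, -2, 3)
w1 = Bv₀ = (5·0 + 3·1 + (-1)·0; 3·0 + 3·1 + (-2)·0; (-1)·0 + (-2)·1 + 3·0) = (3, 3, -2)
w2 = Bw1 = (5·3 + 3·3 + (-1)·(-2); 3·3 + 3·3 + (-2)·(-2); (-1)·3 + (-2)·3 + 3·(-2)) = (26, 22, -15)
w3 = Bw2 = (211, 174, -115)
Requested component of w3: -115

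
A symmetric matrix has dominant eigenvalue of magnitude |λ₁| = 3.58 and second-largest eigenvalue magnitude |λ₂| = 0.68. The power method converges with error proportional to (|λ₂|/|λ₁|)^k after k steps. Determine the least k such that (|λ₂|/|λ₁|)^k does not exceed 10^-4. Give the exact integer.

|λ₂/λ₁| = 0.68/3.58 = 0.18994
Need k ≥ ln(10^-4) / ln(0.18994) = -9.2103 / -1.6610 ≈ 5.545
Smallest integer k satisfying the bound: 6

6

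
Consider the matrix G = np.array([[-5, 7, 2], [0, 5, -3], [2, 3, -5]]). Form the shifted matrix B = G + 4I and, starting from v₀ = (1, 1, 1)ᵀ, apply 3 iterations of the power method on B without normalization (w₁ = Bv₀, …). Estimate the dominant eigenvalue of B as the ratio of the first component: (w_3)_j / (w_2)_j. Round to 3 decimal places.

B = G + 4I has rows (-1, 7, 2); (0, 9, -3); (2, 3, -1)
w1 = Bv₀ = (8, 6, 4)
w2 = Bw1 = (42, 42, 30)
w3 = Bw2 = (312, 288, 180)
Ratio: 312/42 = 7.429

7.429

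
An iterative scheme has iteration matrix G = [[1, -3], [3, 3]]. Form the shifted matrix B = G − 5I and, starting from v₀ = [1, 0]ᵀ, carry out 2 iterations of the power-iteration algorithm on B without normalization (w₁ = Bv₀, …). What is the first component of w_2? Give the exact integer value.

B = G − 5I has rows (-4, -3); (3, -2)
w1 = Bv₀ = ((-4)·1 + (-3)·0; 3·1 + (-2)·0) = (-4, 3)
w2 = Bw1 = ((-4)·(-4) + (-3)·3; 3·(-4) + (-2)·3) = (7, -18)
Requested component of w2: 7

7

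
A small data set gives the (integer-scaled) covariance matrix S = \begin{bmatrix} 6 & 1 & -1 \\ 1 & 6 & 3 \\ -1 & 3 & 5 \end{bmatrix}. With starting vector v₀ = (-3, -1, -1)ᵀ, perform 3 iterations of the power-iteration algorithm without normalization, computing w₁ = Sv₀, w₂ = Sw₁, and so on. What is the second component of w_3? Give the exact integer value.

w1 = Sv₀ = (6·(-3) + 1·(-1) + (-1)·(-1); 1·(-3) + 6·(-1) + 3·(-1); (-1)·(-3) + 3·(-1) + 5·(-1)) = (-18, -12, -5)
w2 = Sw1 = (6·(-18) + 1·(-12) + (-1)·(-5); 1·(-18) + 6·(-12) + 3·(-5); (-1)·(-18) + 3·(-12) + 5·(-5)) = (-115, -105, -43)
w3 = Sw2 = (-752, -874, -415)
The requested component of w3 is -874.

-874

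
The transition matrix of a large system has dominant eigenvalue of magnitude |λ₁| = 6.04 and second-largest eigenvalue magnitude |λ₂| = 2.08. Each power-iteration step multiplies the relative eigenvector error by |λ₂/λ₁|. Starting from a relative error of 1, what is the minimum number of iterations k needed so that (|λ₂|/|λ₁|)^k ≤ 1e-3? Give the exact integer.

7

|λ₂/λ₁| = 2.08/6.04 = 0.34437
Need k ≥ ln(1e-3) / ln(0.34437) = -6.9078 / -1.0660 ≈ 6.480
Smallest integer k satisfying the bound: 7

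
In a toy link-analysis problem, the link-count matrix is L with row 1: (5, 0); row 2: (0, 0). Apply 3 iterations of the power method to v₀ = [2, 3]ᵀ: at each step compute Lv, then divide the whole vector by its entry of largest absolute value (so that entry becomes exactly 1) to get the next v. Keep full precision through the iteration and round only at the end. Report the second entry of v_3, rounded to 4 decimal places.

0.0000

Lv0 = (10.00000, 0.00000); divide by 10.00000 → v1 = (1.00000, 0.00000)
Lv1 = (5.00000, 0.00000); divide by 5.00000 → v2 = (1.00000, 0.00000)
Lv2 = (5.00000, 0.00000); divide by 5.00000 → v3 = (1.00000, 0.00000)
Requested entry of v3: 0/250 = 0.0000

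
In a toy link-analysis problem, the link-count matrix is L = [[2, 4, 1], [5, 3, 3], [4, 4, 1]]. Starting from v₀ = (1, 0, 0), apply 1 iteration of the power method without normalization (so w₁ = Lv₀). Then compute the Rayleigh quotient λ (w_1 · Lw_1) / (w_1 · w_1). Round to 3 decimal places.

w1 = Lv₀ = (2, 5, 4)
Lw1 = (28, 37, 32)
w1·Lw1 = 2·28 + 5·37 + 4·32 = 369; w1·w1 = 2·2 + 5·5 + 4·4 = 45
λ ≈ 369/45 = 8.200

λ ≈ 8.200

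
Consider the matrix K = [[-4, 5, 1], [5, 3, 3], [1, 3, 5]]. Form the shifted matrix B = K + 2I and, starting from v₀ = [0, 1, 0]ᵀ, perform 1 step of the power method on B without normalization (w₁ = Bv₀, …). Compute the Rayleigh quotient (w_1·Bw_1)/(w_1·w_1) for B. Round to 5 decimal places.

8.61017

B = K + 2I has rows (-2, 5, 1); (5, 5, 3); (1, 3, 7)
w1 = Bv₀ = (5, 5, 3)
Bw1 = (18, 59, 41)
w1·Bw1 = 508; w1·w1 = 59; μ ≈ 508/59 = 8.61017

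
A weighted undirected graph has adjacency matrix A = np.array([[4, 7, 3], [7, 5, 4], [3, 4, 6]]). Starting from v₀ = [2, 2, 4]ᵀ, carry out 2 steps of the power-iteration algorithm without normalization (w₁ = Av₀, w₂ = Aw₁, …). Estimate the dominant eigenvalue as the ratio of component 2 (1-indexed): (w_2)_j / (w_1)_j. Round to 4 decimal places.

λ ≈ 14.7500

w1 = Av₀ = (4·2 + 7·2 + 3·4; 7·2 + 5·2 + 4·4; 3·2 + 4·2 + 6·4) = (34, 40, 38)
w2 = Aw1 = (4·34 + 7·40 + 3·38; 7·34 + 5·40 + 4·38; 3·34 + 4·40 + 6·38) = (530, 590, 490)
Ratio at component: 590 / 40 = 14.7500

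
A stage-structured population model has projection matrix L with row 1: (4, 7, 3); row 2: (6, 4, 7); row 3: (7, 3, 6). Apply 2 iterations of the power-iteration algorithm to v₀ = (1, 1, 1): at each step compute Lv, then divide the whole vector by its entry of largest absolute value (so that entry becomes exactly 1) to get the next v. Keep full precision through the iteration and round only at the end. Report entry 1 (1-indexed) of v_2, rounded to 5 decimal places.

0.84470

Lv0 = (14.000000, 17.000000, 16.000000); divide by 17.000000 → v1 = (0.823529, 1.000000, 0.941176)
Lv1 = (13.117647, 15.529412, 14.411765); divide by 15.529412 → v2 = (0.844697, 1.000000, 0.928030)
Requested entry of v2: 223/264 = 0.84470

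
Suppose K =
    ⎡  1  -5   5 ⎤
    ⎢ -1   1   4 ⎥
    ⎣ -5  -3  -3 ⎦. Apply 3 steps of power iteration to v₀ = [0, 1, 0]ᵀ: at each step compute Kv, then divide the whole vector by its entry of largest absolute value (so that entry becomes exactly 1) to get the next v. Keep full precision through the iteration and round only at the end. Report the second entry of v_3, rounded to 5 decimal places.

0.89375

Kv0 = (-5.000000, 1.000000, -3.000000); divide by -5.000000 → v1 = (1.000000, -0.200000, 0.600000)
Kv1 = (5.000000, 1.200000, -6.200000); divide by -6.200000 → v2 = (-0.806452, -0.193548, 1.000000)
Kv2 = (5.161290, 4.612903, 1.612903); divide by 5.161290 → v3 = (1.000000, 0.893750, 0.312500)
Requested entry of v3: 143/160 = 0.89375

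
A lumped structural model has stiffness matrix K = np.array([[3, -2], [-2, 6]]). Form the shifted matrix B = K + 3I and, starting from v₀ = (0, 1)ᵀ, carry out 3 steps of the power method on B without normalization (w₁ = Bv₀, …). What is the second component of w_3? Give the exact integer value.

B = K + 3I has rows (6, -2); (-2, 9)
w1 = Bv₀ = (-2, 9)
w2 = Bw1 = (-30, 85)
w3 = Bw2 = (-350, 825)
Requested component of w3: 825

825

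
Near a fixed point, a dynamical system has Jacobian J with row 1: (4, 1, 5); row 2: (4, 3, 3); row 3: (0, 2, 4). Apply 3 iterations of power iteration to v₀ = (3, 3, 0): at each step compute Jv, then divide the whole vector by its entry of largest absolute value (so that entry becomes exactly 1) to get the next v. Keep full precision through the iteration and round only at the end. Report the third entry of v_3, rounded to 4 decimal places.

Jv0 = (15.00000, 21.00000, 6.00000); divide by 21.00000 → v1 = (0.71429, 1.00000, 0.28571)
Jv1 = (5.28571, 6.71429, 3.14286); divide by 6.71429 → v2 = (0.78723, 1.00000, 0.46809)
Jv2 = (6.48936, 7.55319, 3.87234); divide by 7.55319 → v3 = (0.85915, 1.00000, 0.51268)
Requested entry of v3: 546/1065 = 0.5127

0.5127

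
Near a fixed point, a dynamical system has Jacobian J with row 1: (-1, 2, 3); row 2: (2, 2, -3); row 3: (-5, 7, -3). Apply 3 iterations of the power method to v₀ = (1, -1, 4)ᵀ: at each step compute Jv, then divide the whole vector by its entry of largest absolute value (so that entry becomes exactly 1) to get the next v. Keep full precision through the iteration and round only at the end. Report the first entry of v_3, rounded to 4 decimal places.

0.0570

Jv0 = (9.00000, -12.00000, -24.00000); divide by -24.00000 → v1 = (-0.37500, 0.50000, 1.00000)
Jv1 = (4.37500, -2.75000, 2.37500); divide by 4.37500 → v2 = (1.00000, -0.62857, 0.54286)
Jv2 = (-0.62857, -0.88571, -11.02857); divide by -11.02857 → v3 = (0.05699, 0.08031, 1.00000)
Requested entry of v3: 66/1158 = 0.0570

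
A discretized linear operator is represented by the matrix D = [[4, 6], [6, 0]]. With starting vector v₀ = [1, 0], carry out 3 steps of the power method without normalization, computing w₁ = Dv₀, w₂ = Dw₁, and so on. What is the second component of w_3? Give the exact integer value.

312

w1 = Dv₀ = (4, 6)
w2 = Dw1 = (52, 24)
w3 = Dw2 = (352, 312)
The requested component of w3 is 312.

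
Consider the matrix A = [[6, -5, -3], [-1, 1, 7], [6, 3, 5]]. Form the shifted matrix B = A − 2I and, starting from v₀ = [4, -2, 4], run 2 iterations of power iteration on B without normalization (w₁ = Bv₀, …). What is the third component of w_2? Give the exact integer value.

252

B = A − 2I has rows (4, -5, -3); (-1, -1, 7); (6, 3, 3)
w1 = Bv₀ = (4·4 + (-5)·(-2) + (-3)·4; (-1)·4 + (-1)·(-2) + 7·4; 6·4 + 3·(-2) + 3·4) = (14, 26, 30)
w2 = Bw1 = (4·14 + (-5)·26 + (-3)·30; (-1)·14 + (-1)·26 + 7·30; 6·14 + 3·26 + 3·30) = (-164, 170, 252)
Requested component of w2: 252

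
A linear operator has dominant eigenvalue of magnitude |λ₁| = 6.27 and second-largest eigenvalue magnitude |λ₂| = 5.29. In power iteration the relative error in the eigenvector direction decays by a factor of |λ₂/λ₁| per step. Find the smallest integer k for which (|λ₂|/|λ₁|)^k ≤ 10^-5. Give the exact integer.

|λ₂/λ₁| = 5.29/6.27 = 0.84370
Need k ≥ ln(10^-5) / ln(0.84370) = -11.5129 / -0.1700 ≈ 67.740
Smallest integer k satisfying the bound: 68

68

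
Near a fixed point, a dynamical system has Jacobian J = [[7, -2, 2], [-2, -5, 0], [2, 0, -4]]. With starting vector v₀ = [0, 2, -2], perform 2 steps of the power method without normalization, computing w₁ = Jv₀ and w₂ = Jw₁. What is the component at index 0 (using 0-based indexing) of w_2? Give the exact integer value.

-20

w1 = Jv₀ = (-8, -10, 8)
w2 = Jw1 = (-20, 66, -48)
The requested component of w2 is -20.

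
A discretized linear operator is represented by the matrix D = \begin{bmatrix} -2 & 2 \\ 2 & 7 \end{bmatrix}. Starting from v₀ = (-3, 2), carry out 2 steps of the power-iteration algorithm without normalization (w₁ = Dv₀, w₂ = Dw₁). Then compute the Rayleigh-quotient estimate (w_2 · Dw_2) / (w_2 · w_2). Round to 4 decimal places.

λ ≈ 6.7652

w1 = Dv₀ = ((-2)·(-3) + 2·2; 2·(-3) + 7·2) = (10, 8)
w2 = Dw1 = ((-2)·10 + 2·8; 2·10 + 7·8) = (-4, 76)
Dw2 = (160, 524)
w2·Dw2 = (-4)·160 + 76·524 = 39184; w2·w2 = (-4)·(-4) + 76·76 = 5792
λ ≈ 39184/5792 = 6.7652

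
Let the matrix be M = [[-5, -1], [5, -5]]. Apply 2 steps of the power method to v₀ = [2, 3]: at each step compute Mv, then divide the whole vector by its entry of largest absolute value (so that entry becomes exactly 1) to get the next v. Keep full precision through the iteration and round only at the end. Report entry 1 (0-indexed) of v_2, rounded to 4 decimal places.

Mv0 = (-13.00000, -5.00000); divide by -13.00000 → v1 = (1.00000, 0.38462)
Mv1 = (-5.38462, 3.07692); divide by -5.38462 → v2 = (1.00000, -0.57143)
Requested entry of v2: -40/70 = -0.5714

-0.5714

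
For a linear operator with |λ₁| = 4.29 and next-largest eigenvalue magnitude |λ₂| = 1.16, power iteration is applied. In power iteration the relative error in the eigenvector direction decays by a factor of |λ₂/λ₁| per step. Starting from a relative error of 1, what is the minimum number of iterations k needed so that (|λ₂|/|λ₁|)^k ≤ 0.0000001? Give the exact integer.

|λ₂/λ₁| = 1.16/4.29 = 0.27040
Need k ≥ ln(0.0000001) / ln(0.27040) = -16.1181 / -1.3079 ≈ 12.324
Smallest integer k satisfying the bound: 13

13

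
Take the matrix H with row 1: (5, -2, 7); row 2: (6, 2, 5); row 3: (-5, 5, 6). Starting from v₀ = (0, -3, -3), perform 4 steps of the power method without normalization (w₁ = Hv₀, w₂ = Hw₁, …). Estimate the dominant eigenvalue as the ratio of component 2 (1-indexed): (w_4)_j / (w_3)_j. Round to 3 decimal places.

w1 = Hv₀ = (5·0 + (-2)·(-3) + 7·(-3); 6·0 + 2·(-3) + 5·(-3); (-5)·0 + 5·(-3) + 6·(-3)) = (-15, -21, -33)
w2 = Hw1 = (5·(-15) + (-2)·(-21) + 7·(-33); 6·(-15) + 2·(-21) + 5·(-33); (-5)·(-15) + 5·(-21) + 6·(-33)) = (-264, -297, -228)
w3 = Hw2 = (-2322, -3318, -1533)
w4 = Hw3 = (-15705, -28233, -14178)
Ratio at component: -28233 / -3318 = 8.509

8.509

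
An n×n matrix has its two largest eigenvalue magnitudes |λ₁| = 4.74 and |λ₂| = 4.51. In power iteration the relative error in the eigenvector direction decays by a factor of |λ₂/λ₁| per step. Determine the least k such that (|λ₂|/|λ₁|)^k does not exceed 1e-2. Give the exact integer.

93

|λ₂/λ₁| = 4.51/4.74 = 0.95148
Need k ≥ ln(1e-2) / ln(0.95148) = -4.6052 / -0.0497 ≈ 92.585
Smallest integer k satisfying the bound: 93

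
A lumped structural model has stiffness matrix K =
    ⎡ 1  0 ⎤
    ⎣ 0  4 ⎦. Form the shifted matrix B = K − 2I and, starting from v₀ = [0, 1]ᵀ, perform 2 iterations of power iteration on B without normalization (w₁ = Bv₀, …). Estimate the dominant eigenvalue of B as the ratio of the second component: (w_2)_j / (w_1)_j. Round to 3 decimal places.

B = K − 2I has rows (-1, 0); (0, 2)
w1 = Bv₀ = (0, 2)
w2 = Bw1 = (0, 4)
Ratio: 4/2 = 2.000

2.000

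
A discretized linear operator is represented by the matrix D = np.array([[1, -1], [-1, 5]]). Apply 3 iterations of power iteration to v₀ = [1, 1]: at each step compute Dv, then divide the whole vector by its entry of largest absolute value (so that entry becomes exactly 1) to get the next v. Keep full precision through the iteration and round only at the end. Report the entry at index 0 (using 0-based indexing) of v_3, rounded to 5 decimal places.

-0.23077

Dv0 = (0.000000, 4.000000); divide by 4.000000 → v1 = (0.000000, 1.000000)
Dv1 = (-1.000000, 5.000000); divide by 5.000000 → v2 = (-0.200000, 1.000000)
Dv2 = (-1.200000, 5.200000); divide by 5.200000 → v3 = (-0.230769, 1.000000)
Requested entry of v3: -24/104 = -0.23077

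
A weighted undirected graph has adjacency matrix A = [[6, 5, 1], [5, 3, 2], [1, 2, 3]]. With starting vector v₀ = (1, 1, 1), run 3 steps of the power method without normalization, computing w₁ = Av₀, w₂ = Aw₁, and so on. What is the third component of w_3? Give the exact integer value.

w1 = Av₀ = (6·1 + 5·1 + 1·1; 5·1 + 3·1 + 2·1; 1·1 + 2·1 + 3·1) = (12, 10, 6)
w2 = Aw1 = (6·12 + 5·10 + 1·6; 5·12 + 3·10 + 2·6; 1·12 + 2·10 + 3·6) = (128, 102, 50)
w3 = Aw2 = (1328, 1046, 482)
The requested component of w3 is 482.

482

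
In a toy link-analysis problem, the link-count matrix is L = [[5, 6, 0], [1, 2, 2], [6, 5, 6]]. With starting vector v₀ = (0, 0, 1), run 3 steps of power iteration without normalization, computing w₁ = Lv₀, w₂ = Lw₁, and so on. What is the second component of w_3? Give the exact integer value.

w1 = Lv₀ = (0, 2, 6)
w2 = Lw1 = (12, 16, 46)
w3 = Lw2 = (156, 136, 428)
The requested component of w3 is 136.

136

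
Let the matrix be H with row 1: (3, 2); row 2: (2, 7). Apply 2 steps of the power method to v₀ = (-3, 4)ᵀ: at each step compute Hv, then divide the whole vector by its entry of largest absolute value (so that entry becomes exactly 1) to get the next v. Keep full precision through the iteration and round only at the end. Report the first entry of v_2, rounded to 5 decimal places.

Hv0 = (-1.000000, 22.000000); divide by 22.000000 → v1 = (-0.045455, 1.000000)
Hv1 = (1.863636, 6.909091); divide by 6.909091 → v2 = (0.269737, 1.000000)
Requested entry of v2: 41/152 = 0.26974

0.26974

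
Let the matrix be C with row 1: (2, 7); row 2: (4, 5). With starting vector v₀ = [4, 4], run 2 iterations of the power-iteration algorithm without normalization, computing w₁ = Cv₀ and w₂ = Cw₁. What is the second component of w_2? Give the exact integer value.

324

w1 = Cv₀ = (36, 36)
w2 = Cw1 = (324, 324)
The requested component of w2 is 324.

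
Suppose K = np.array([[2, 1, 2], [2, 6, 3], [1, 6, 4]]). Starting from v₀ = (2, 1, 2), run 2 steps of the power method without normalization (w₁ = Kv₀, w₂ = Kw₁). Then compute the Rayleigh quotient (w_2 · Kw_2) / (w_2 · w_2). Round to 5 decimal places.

w1 = Kv₀ = (9, 16, 16)
w2 = Kw1 = (66, 162, 169)
Kw2 = (632, 1611, 1714)
w2·Kw2 = 66·632 + 162·1611 + 169·1714 = 592360; w2·w2 = 66·66 + 162·162 + 169·169 = 59161
λ ≈ 592360/59161 = 10.01268

10.01268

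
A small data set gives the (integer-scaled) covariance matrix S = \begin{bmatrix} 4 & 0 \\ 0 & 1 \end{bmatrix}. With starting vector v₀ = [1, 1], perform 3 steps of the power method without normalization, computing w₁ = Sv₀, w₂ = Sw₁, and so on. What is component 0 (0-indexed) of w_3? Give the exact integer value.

64

w1 = Sv₀ = (4·1 + 0·1; 0·1 + 1·1) = (4, 1)
w2 = Sw1 = (4·4 + 0·1; 0·4 + 1·1) = (16, 1)
w3 = Sw2 = (64, 1)
The requested component of w3 is 64.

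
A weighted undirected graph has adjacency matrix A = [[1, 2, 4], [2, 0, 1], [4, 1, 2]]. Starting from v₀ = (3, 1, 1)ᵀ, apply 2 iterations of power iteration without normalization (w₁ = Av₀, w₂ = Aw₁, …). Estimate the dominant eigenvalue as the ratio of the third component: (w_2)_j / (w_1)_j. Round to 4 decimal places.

w1 = Av₀ = (9, 7, 15)
w2 = Aw1 = (83, 33, 73)
Ratio at component: 73 / 15 = 4.8667

λ ≈ 4.8667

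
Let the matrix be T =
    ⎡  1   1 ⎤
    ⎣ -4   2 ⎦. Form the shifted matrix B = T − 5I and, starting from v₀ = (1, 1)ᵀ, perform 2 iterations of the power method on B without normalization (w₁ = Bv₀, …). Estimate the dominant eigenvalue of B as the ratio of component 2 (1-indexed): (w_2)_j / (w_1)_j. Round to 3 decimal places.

-4.714

B = T − 5I has rows (-4, 1); (-4, -3)
w1 = Bv₀ = ((-4)·1 + 1·1; (-4)·1 + (-3)·1) = (-3, -7)
w2 = Bw1 = ((-4)·(-3) + 1·(-7); (-4)·(-3) + (-3)·(-7)) = (5, 33)
Ratio: 33/-7 = -4.714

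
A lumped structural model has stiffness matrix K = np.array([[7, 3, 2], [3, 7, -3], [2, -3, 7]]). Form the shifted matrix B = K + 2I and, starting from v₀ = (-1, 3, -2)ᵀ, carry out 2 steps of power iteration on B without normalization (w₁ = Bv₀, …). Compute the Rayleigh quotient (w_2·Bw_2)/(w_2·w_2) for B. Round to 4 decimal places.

μ ≈ 11.9872

B = K + 2I has rows (9, 3, 2); (3, 9, -3); (2, -3, 9)
w1 = Bv₀ = (-4, 30, -29)
w2 = Bw1 = (-4, 345, -359)
Bw2 = (281, 4170, -4274)
w2·Bw2 = 2971892; w2·w2 = 247922; μ ≈ 2971892/247922 = 11.9872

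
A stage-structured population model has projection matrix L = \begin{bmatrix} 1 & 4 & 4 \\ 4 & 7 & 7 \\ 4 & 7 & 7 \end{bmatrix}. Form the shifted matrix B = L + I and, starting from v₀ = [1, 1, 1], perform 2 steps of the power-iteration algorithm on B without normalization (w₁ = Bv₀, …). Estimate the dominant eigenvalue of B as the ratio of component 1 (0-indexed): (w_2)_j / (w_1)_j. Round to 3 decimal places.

B = L + I has rows (2, 4, 4); (4, 8, 7); (4, 7, 8)
w1 = Bv₀ = (2·1 + 4·1 + 4·1; 4·1 + 8·1 + 7·1; 4·1 + 7·1 + 8·1) = (10, 19, 19)
w2 = Bw1 = (2·10 + 4·19 + 4·19; 4·10 + 8·19 + 7·19; 4·10 + 7·19 + 8·19) = (172, 325, 325)
Ratio: 325/19 = 17.105

μ ≈ 17.105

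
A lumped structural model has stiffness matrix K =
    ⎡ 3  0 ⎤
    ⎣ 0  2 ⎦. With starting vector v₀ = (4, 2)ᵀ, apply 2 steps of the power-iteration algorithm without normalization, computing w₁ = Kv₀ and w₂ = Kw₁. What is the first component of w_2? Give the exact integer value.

36

w1 = Kv₀ = (3·4 + 0·2; 0·4 + 2·2) = (12, 4)
w2 = Kw1 = (3·12 + 0·4; 0·12 + 2·4) = (36, 8)
The requested component of w2 is 36.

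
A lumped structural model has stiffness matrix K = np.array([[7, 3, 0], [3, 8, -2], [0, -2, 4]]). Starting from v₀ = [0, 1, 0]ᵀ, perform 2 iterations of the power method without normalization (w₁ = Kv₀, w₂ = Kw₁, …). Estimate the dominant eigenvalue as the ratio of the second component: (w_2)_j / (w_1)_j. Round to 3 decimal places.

w1 = Kv₀ = (3, 8, -2)
w2 = Kw1 = (45, 77, -24)
Ratio at component: 77 / 8 = 9.625

9.625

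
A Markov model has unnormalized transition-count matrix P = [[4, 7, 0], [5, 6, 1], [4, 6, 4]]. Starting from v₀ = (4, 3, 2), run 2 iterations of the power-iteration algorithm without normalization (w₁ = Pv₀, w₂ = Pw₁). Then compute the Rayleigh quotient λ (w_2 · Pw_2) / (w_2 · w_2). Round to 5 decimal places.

λ ≈ 11.88859

w1 = Pv₀ = (4·4 + 7·3 + 0·2; 5·4 + 6·3 + 1·2; 4·4 + 6·3 + 4·2) = (37, 40, 42)
w2 = Pw1 = (4·37 + 7·40 + 0·42; 5·37 + 6·40 + 1·42; 4·37 + 6·40 + 4·42) = (428, 467, 556)
Pw2 = (4981, 5498, 6738)
w2·Pw2 = 428·4981 + 467·5498 + 556·6738 = 8445762; w2·w2 = 428·428 + 467·467 + 556·556 = 710409
λ ≈ 8445762/710409 = 11.88859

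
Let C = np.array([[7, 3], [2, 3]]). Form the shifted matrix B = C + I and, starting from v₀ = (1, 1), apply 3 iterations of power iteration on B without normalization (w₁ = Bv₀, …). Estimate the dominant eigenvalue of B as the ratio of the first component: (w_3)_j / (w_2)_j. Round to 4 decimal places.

B = C + I has rows (8, 3); (2, 4)
w1 = Bv₀ = (8·1 + 3·1; 2·1 + 4·1) = (11, 6)
w2 = Bw1 = (8·11 + 3·6; 2·11 + 4·6) = (106, 46)
w3 = Bw2 = (986, 396)
Ratio: 986/106 = 9.3019

9.3019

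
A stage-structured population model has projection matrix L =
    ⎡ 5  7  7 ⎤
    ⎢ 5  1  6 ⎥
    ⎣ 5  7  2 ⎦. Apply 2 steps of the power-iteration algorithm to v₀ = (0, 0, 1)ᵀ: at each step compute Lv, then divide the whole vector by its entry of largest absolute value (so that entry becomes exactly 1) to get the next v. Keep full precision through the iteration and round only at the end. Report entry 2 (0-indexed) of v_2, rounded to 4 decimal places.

Lv0 = (7.00000, 6.00000, 2.00000); divide by 7.00000 → v1 = (1.00000, 0.85714, 0.28571)
Lv1 = (13.00000, 7.57143, 11.57143); divide by 13.00000 → v2 = (1.00000, 0.58242, 0.89011)
Requested entry of v2: 81/91 = 0.8901

0.8901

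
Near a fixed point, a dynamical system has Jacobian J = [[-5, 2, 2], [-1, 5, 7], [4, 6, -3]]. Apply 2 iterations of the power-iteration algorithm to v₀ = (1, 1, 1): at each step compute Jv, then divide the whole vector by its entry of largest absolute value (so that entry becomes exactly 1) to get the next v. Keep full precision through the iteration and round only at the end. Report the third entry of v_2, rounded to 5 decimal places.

0.39048

Jv0 = (-1.000000, 11.000000, 7.000000); divide by 11.000000 → v1 = (-0.090909, 1.000000, 0.636364)
Jv1 = (3.727273, 9.545455, 3.727273); divide by 9.545455 → v2 = (0.390476, 1.000000, 0.390476)
Requested entry of v2: 41/105 = 0.39048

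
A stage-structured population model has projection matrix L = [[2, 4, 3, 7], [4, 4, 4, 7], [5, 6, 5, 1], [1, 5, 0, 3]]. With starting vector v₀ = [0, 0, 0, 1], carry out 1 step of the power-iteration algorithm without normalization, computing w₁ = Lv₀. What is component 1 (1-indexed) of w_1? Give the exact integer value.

w1 = Lv₀ = (2·0 + 4·0 + 3·0 + 7·1; 4·0 + 4·0 + 4·0 + 7·1; 5·0 + 6·0 + 5·0 + 1·1; 1·0 + 5·0 + 0·0 + 3·1) = (7, 7, 1, 3)
The requested component of w1 is 7.

7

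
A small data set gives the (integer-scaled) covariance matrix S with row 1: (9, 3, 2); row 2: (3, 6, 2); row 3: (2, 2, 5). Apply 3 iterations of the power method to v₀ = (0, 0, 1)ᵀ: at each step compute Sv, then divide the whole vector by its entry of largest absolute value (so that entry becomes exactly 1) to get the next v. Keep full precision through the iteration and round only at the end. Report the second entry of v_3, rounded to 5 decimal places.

Sv0 = (2.000000, 2.000000, 5.000000); divide by 5.000000 → v1 = (0.400000, 0.400000, 1.000000)
Sv1 = (6.800000, 5.600000, 6.600000); divide by 6.800000 → v2 = (1.000000, 0.823529, 0.970588)
Sv2 = (13.411765, 9.882353, 8.500000); divide by 13.411765 → v3 = (1.000000, 0.736842, 0.633772)
Requested entry of v3: 336/456 = 0.73684

0.73684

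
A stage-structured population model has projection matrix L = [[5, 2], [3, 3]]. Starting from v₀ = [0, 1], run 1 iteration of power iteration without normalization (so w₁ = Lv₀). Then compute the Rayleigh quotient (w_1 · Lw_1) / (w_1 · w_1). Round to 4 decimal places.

w1 = Lv₀ = (5·0 + 2·1; 3·0 + 3·1) = (2, 3)
Lw1 = (16, 15)
w1·Lw1 = 2·16 + 3·15 = 77; w1·w1 = 2·2 + 3·3 = 13
λ ≈ 77/13 = 5.9231

5.9231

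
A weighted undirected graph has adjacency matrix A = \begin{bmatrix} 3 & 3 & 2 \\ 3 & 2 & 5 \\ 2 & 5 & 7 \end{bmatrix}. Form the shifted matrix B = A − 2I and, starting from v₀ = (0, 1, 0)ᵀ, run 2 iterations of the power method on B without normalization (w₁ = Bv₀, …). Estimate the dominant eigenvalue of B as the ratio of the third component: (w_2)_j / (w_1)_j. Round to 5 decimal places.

μ ≈ 6.20000

B = A − 2I has rows (1, 3, 2); (3, 0, 5); (2, 5, 5)
w1 = Bv₀ = (3, 0, 5)
w2 = Bw1 = (13, 34, 31)
Ratio: 31/5 = 6.20000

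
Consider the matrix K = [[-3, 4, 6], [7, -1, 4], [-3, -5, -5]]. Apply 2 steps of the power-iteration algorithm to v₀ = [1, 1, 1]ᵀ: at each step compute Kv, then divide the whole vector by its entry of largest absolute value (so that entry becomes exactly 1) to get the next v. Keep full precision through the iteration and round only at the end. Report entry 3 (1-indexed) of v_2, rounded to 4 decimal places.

Kv0 = (7.00000, 10.00000, -13.00000); divide by -13.00000 → v1 = (-0.53846, -0.76923, 1.00000)
Kv1 = (4.53846, 1.00000, 0.46154); divide by 4.53846 → v2 = (1.00000, 0.22034, 0.10169)
Requested entry of v2: -6/-59 = 0.1017

0.1017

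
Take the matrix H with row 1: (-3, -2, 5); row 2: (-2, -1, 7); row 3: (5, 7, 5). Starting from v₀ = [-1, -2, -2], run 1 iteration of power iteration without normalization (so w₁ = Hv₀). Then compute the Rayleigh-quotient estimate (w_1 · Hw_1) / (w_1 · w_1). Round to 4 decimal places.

λ ≈ 9.3558

w1 = Hv₀ = ((-3)·(-1) + (-2)·(-2) + 5·(-2); (-2)·(-1) + (-1)·(-2) + 7·(-2); 5·(-1) + 7·(-2) + 5·(-2)) = (-3, -10, -29)
Hw1 = (-116, -187, -230)
w1·Hw1 = (-3)·(-116) + (-10)·(-187) + (-29)·(-230) = 8888; w1·w1 = (-3)·(-3) + (-10)·(-10) + (-29)·(-29) = 950
λ ≈ 8888/950 = 9.3558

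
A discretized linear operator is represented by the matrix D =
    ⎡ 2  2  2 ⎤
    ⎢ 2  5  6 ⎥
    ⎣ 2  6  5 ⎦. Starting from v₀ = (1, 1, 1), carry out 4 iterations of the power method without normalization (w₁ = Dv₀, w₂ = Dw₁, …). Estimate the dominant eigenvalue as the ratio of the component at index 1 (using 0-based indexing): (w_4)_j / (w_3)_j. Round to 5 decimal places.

11.81615

w1 = Dv₀ = (2·1 + 2·1 + 2·1; 2·1 + 5·1 + 6·1; 2·1 + 6·1 + 5·1) = (6, 13, 13)
w2 = Dw1 = (2·6 + 2·13 + 2·13; 2·6 + 5·13 + 6·13; 2·6 + 6·13 + 5·13) = (64, 155, 155)
w3 = Dw2 = (748, 1833, 1833)
w4 = Dw3 = (8828, 21659, 21659)
Ratio at component: 21659 / 1833 = 11.81615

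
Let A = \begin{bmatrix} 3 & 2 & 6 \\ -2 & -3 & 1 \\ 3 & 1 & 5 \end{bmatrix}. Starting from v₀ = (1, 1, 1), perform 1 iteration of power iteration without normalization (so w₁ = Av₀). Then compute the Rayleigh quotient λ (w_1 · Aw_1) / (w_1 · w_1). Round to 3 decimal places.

7.060

w1 = Av₀ = (3·1 + 2·1 + 6·1; (-2)·1 + (-3)·1 + 1·1; 3·1 + 1·1 + 5·1) = (11, -4, 9)
Aw1 = (79, -1, 74)
w1·Aw1 = 11·79 + (-4)·(-1) + 9·74 = 1539; w1·w1 = 11·11 + (-4)·(-4) + 9·9 = 218
λ ≈ 1539/218 = 7.060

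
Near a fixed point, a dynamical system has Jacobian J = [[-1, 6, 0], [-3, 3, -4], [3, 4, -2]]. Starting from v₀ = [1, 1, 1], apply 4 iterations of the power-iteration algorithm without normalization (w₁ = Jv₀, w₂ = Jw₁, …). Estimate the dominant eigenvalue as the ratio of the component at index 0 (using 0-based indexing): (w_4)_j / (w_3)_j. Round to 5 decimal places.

w1 = Jv₀ = ((-1)·1 + 6·1 + 0·1; (-3)·1 + 3·1 + (-4)·1; 3·1 + 4·1 + (-2)·1) = (5, -4, 5)
w2 = Jw1 = ((-1)·5 + 6·(-4) + 0·5; (-3)·5 + 3·(-4) + (-4)·5; 3·5 + 4·(-4) + (-2)·5) = (-29, -47, -11)
w3 = Jw2 = (-253, -10, -253)
w4 = Jw3 = (193, 1741, -293)
Ratio at component: 193 / -253 = -0.76285

-0.76285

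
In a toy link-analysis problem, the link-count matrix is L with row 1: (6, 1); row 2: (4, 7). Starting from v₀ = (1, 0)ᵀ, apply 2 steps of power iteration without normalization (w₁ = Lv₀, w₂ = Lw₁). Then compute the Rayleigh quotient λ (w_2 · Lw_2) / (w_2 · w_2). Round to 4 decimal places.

λ ≈ 9.0446

w1 = Lv₀ = (6·1 + 1·0; 4·1 + 7·0) = (6, 4)
w2 = Lw1 = (6·6 + 1·4; 4·6 + 7·4) = (40, 52)
Lw2 = (292, 524)
w2·Lw2 = 40·292 + 52·524 = 38928; w2·w2 = 40·40 + 52·52 = 4304
λ ≈ 38928/4304 = 9.0446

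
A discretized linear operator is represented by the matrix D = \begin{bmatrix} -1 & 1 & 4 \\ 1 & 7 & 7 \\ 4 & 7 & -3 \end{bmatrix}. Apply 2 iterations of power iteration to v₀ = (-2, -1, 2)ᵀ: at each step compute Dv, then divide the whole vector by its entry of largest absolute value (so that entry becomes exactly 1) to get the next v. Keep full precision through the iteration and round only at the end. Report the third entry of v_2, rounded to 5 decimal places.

1.00000

Dv0 = (9.000000, 5.000000, -21.000000); divide by -21.000000 → v1 = (-0.428571, -0.238095, 1.000000)
Dv1 = (4.190476, 4.904762, -6.380952); divide by -6.380952 → v2 = (-0.656716, -0.768657, 1.000000)
Requested entry of v2: 134/134 = 1.00000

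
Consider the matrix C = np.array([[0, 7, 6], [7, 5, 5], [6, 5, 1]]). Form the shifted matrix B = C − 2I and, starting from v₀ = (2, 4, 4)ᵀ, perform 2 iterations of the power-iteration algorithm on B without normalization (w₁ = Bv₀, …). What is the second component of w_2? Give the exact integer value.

614

B = C − 2I has rows (-2, 7, 6); (7, 3, 5); (6, 5, -1)
w1 = Bv₀ = (48, 46, 28)
w2 = Bw1 = (394, 614, 490)
Requested component of w2: 614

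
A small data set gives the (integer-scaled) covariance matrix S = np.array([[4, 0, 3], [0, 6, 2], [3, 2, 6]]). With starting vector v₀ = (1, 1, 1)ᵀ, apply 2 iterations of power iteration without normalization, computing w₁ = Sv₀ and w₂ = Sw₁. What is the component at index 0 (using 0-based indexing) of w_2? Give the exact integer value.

61

w1 = Sv₀ = (4·1 + 0·1 + 3·1; 0·1 + 6·1 + 2·1; 3·1 + 2·1 + 6·1) = (7, 8, 11)
w2 = Sw1 = (4·7 + 0·8 + 3·11; 0·7 + 6·8 + 2·11; 3·7 + 2·8 + 6·11) = (61, 70, 103)
The requested component of w2 is 61.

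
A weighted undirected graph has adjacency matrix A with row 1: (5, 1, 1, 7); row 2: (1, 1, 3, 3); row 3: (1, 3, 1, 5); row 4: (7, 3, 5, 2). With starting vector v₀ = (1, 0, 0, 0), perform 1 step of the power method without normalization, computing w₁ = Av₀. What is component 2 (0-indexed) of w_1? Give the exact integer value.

w1 = Av₀ = (5·1 + 1·0 + 1·0 + 7·0; 1·1 + 1·0 + 3·0 + 3·0; 1·1 + 3·0 + 1·0 + 5·0; 7·1 + 3·0 + 5·0 + 2·0) = (5, 1, 1, 7)
The requested component of w1 is 1.

1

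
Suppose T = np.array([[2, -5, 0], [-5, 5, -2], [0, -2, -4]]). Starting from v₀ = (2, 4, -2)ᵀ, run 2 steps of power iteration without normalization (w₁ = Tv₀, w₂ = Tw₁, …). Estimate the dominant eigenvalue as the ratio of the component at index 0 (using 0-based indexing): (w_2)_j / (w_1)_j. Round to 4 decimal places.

6.3750

w1 = Tv₀ = (-16, 14, 0)
w2 = Tw1 = (-102, 150, -28)
Ratio at component: -102 / -16 = 6.3750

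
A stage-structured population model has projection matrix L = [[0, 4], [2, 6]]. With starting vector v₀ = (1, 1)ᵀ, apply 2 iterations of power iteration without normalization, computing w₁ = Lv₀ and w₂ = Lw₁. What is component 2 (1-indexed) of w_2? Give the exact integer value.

56

w1 = Lv₀ = (4, 8)
w2 = Lw1 = (32, 56)
The requested component of w2 is 56.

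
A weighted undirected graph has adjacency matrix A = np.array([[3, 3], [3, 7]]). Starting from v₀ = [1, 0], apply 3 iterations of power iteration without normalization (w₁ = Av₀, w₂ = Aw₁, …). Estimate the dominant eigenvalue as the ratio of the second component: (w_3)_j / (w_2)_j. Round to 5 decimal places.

λ ≈ 8.80000

w1 = Av₀ = (3·1 + 3·0; 3·1 + 7·0) = (3, 3)
w2 = Aw1 = (3·3 + 3·3; 3·3 + 7·3) = (18, 30)
w3 = Aw2 = (144, 264)
Ratio at component: 264 / 30 = 8.80000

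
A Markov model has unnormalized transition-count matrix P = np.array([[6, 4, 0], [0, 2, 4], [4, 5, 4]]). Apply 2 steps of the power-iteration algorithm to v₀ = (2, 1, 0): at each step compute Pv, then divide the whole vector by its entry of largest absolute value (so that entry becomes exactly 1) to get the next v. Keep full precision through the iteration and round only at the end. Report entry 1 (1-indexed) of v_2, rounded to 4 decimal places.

0.8254

Pv0 = (16.00000, 2.00000, 13.00000); divide by 16.00000 → v1 = (1.00000, 0.12500, 0.81250)
Pv1 = (6.50000, 3.50000, 7.87500); divide by 7.87500 → v2 = (0.82540, 0.44444, 1.00000)
Requested entry of v2: 104/126 = 0.8254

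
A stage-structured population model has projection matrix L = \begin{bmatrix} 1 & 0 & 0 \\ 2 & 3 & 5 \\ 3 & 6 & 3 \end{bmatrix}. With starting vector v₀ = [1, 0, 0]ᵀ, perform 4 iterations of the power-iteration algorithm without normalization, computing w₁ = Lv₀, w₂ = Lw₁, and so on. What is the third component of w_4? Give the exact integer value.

w1 = Lv₀ = (1, 2, 3)
w2 = Lw1 = (1, 23, 24)
w3 = Lw2 = (1, 191, 213)
w4 = Lw3 = (1, 1640, 1788)
The requested component of w4 is 1788.

1788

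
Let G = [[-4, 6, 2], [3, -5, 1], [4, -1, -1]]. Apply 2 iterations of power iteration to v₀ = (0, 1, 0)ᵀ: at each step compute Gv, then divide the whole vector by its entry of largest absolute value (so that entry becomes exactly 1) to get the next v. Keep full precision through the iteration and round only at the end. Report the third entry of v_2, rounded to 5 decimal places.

Gv0 = (6.000000, -5.000000, -1.000000); divide by 6.000000 → v1 = (1.000000, -0.833333, -0.166667)
Gv1 = (-9.333333, 7.000000, 5.000000); divide by -9.333333 → v2 = (1.000000, -0.750000, -0.535714)
Requested entry of v2: 30/-56 = -0.53571

-0.53571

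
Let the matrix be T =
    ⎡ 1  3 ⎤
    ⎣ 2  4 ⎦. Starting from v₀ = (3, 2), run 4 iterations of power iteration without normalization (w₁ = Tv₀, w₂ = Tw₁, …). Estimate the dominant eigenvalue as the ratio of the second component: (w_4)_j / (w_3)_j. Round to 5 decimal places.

w1 = Tv₀ = (9, 14)
w2 = Tw1 = (51, 74)
w3 = Tw2 = (273, 398)
w4 = Tw3 = (1467, 2138)
Ratio at component: 2138 / 398 = 5.37186

5.37186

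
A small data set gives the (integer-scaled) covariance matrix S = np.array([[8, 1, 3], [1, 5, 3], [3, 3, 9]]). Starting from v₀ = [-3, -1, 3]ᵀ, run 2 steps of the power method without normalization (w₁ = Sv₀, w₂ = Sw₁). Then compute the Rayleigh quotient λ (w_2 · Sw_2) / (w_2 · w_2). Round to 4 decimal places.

w1 = Sv₀ = (8·(-3) + 1·(-1) + 3·3; 1·(-3) + 5·(-1) + 3·3; 3·(-3) + 3·(-1) + 9·3) = (-16, 1, 15)
w2 = Sw1 = (8·(-16) + 1·1 + 3·15; 1·(-16) + 5·1 + 3·15; 3·(-16) + 3·1 + 9·15) = (-82, 34, 90)
Sw2 = (-352, 358, 666)
w2·Sw2 = (-82)·(-352) + 34·358 + 90·666 = 100976; w2·w2 = (-82)·(-82) + 34·34 + 90·90 = 15980
λ ≈ 100976/15980 = 6.3189

6.3189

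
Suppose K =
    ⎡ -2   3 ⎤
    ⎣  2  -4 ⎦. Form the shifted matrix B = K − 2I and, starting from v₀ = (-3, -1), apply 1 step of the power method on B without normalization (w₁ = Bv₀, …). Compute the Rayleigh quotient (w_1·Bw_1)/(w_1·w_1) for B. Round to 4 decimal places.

μ ≈ -4.0000

B = K − 2I has rows (-4, 3); (2, -6)
w1 = Bv₀ = (9, 0)
Bw1 = (-36, 18)
w1·Bw1 = -324; w1·w1 = 81; μ ≈ -324/81 = -4.0000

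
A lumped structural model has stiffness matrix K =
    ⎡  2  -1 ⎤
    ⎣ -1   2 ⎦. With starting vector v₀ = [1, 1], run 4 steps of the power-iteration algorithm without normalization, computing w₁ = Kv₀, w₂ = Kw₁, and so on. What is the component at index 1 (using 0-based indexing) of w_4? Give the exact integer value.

w1 = Kv₀ = (1, 1)
w2 = Kw1 = (1, 1)
w3 = Kw2 = (1, 1)
w4 = Kw3 = (1, 1)
The requested component of w4 is 1.

1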